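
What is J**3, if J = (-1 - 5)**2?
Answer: 46656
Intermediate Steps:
J = 36 (J = (-6)**2 = 36)
J**3 = 36**3 = 46656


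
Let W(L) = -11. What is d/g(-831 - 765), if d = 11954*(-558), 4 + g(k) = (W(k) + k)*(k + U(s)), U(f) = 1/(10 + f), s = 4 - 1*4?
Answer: -22234440/8548691 ≈ -2.6009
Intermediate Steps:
s = 0 (s = 4 - 4 = 0)
g(k) = -4 + (-11 + k)*(⅒ + k) (g(k) = -4 + (-11 + k)*(k + 1/(10 + 0)) = -4 + (-11 + k)*(k + 1/10) = -4 + (-11 + k)*(k + ⅒) = -4 + (-11 + k)*(⅒ + k))
d = -6670332
d/g(-831 - 765) = -6670332/(-51/10 + (-831 - 765)² - 109*(-831 - 765)/10) = -6670332/(-51/10 + (-1596)² - 109/10*(-1596)) = -6670332/(-51/10 + 2547216 + 86982/5) = -6670332/25646073/10 = -6670332*10/25646073 = -22234440/8548691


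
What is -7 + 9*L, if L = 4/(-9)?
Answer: -11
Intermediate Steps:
L = -4/9 (L = 4*(-⅑) = -4/9 ≈ -0.44444)
-7 + 9*L = -7 + 9*(-4/9) = -7 - 4 = -11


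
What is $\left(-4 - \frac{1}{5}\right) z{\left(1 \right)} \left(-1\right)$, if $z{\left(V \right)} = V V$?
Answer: $\frac{21}{5} \approx 4.2$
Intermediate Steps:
$z{\left(V \right)} = V^{2}$
$\left(-4 - \frac{1}{5}\right) z{\left(1 \right)} \left(-1\right) = \left(-4 - \frac{1}{5}\right) 1^{2} \left(-1\right) = \left(-4 - \frac{1}{5}\right) 1 \left(-1\right) = \left(- \frac{21}{5}\right) 1 \left(-1\right) = \left(- \frac{21}{5}\right) \left(-1\right) = \frac{21}{5}$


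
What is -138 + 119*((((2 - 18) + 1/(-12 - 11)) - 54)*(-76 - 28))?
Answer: 19934562/23 ≈ 8.6672e+5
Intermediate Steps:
-138 + 119*((((2 - 18) + 1/(-12 - 11)) - 54)*(-76 - 28)) = -138 + 119*(((-16 + 1/(-23)) - 54)*(-104)) = -138 + 119*(((-16 - 1/23) - 54)*(-104)) = -138 + 119*((-369/23 - 54)*(-104)) = -138 + 119*(-1611/23*(-104)) = -138 + 119*(167544/23) = -138 + 19937736/23 = 19934562/23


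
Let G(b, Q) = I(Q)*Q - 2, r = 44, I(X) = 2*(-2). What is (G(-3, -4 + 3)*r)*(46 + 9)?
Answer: 4840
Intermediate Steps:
I(X) = -4
G(b, Q) = -2 - 4*Q (G(b, Q) = -4*Q - 2 = -2 - 4*Q)
(G(-3, -4 + 3)*r)*(46 + 9) = ((-2 - 4*(-4 + 3))*44)*(46 + 9) = ((-2 - 4*(-1))*44)*55 = ((-2 + 4)*44)*55 = (2*44)*55 = 88*55 = 4840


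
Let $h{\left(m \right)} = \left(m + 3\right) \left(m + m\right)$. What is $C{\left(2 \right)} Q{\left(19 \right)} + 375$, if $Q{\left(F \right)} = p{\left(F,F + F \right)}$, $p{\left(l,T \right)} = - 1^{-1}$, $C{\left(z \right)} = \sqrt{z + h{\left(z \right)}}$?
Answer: $375 - \sqrt{22} \approx 370.31$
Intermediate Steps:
$h{\left(m \right)} = 2 m \left(3 + m\right)$ ($h{\left(m \right)} = \left(3 + m\right) 2 m = 2 m \left(3 + m\right)$)
$C{\left(z \right)} = \sqrt{z + 2 z \left(3 + z\right)}$
$p{\left(l,T \right)} = -1$ ($p{\left(l,T \right)} = \left(-1\right) 1 = -1$)
$Q{\left(F \right)} = -1$
$C{\left(2 \right)} Q{\left(19 \right)} + 375 = \sqrt{2 \left(7 + 2 \cdot 2\right)} \left(-1\right) + 375 = \sqrt{2 \left(7 + 4\right)} \left(-1\right) + 375 = \sqrt{2 \cdot 11} \left(-1\right) + 375 = \sqrt{22} \left(-1\right) + 375 = - \sqrt{22} + 375 = 375 - \sqrt{22}$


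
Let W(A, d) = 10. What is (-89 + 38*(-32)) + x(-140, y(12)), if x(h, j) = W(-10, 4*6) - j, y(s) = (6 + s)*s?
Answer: -1511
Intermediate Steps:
y(s) = s*(6 + s)
x(h, j) = 10 - j
(-89 + 38*(-32)) + x(-140, y(12)) = (-89 + 38*(-32)) + (10 - 12*(6 + 12)) = (-89 - 1216) + (10 - 12*18) = -1305 + (10 - 1*216) = -1305 + (10 - 216) = -1305 - 206 = -1511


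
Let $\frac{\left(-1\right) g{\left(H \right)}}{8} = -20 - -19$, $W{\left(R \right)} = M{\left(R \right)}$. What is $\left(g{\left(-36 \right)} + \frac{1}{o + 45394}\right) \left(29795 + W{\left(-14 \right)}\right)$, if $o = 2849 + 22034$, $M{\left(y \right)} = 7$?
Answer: $\frac{16755191034}{70277} \approx 2.3842 \cdot 10^{5}$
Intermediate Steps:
$W{\left(R \right)} = 7$
$o = 24883$
$g{\left(H \right)} = 8$ ($g{\left(H \right)} = - 8 \left(-20 - -19\right) = - 8 \left(-20 + 19\right) = \left(-8\right) \left(-1\right) = 8$)
$\left(g{\left(-36 \right)} + \frac{1}{o + 45394}\right) \left(29795 + W{\left(-14 \right)}\right) = \left(8 + \frac{1}{24883 + 45394}\right) \left(29795 + 7\right) = \left(8 + \frac{1}{70277}\right) 29802 = \frac{562217}{70277} \cdot 29802 = \frac{16755191034}{70277}$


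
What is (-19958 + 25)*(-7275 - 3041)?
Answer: 205628828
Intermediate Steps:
(-19958 + 25)*(-7275 - 3041) = -19933*(-10316) = 205628828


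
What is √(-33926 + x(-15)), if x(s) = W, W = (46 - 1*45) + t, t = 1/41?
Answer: 2*I*√14256971/41 ≈ 184.19*I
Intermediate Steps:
t = 1/41 ≈ 0.024390
W = 42/41 (W = (46 - 1*45) + 1/41 = (46 - 45) + 1/41 = 1 + 1/41 = 42/41 ≈ 1.0244)
x(s) = 42/41
√(-33926 + x(-15)) = √(-33926 + 42/41) = √(-1390924/41) = 2*I*√14256971/41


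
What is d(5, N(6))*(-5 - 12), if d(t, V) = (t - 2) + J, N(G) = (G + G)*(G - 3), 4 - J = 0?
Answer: -119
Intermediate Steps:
J = 4 (J = 4 - 1*0 = 4 + 0 = 4)
N(G) = 2*G*(-3 + G) (N(G) = (2*G)*(-3 + G) = 2*G*(-3 + G))
d(t, V) = 2 + t (d(t, V) = (t - 2) + 4 = (-2 + t) + 4 = 2 + t)
d(5, N(6))*(-5 - 12) = (2 + 5)*(-5 - 12) = 7*(-17) = -119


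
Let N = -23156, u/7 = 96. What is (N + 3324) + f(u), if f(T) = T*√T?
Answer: -19832 + 2688*√42 ≈ -2411.8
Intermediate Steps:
u = 672 (u = 7*96 = 672)
f(T) = T^(3/2)
(N + 3324) + f(u) = (-23156 + 3324) + 672^(3/2) = -19832 + 2688*√42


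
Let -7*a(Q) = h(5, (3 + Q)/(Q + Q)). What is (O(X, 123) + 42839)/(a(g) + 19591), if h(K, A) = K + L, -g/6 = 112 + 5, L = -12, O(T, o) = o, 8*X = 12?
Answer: 21481/9796 ≈ 2.1928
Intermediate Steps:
X = 3/2 (X = (1/8)*12 = 3/2 ≈ 1.5000)
g = -702 (g = -6*(112 + 5) = -6*117 = -702)
h(K, A) = -12 + K (h(K, A) = K - 12 = -12 + K)
a(Q) = 1 (a(Q) = -(-12 + 5)/7 = -1/7*(-7) = 1)
(O(X, 123) + 42839)/(a(g) + 19591) = (123 + 42839)/(1 + 19591) = 42962/19592 = 42962*(1/19592) = 21481/9796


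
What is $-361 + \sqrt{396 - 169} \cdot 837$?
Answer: $-361 + 837 \sqrt{227} \approx 12250.0$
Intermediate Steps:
$-361 + \sqrt{396 - 169} \cdot 837 = -361 + \sqrt{227} \cdot 837 = -361 + 837 \sqrt{227}$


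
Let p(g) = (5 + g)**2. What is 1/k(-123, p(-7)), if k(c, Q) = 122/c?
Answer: -123/122 ≈ -1.0082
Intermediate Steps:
1/k(-123, p(-7)) = 1/(122/(-123)) = 1/(122*(-1/123)) = 1/(-122/123) = -123/122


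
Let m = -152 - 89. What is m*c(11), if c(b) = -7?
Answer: 1687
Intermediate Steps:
m = -241
m*c(11) = -241*(-7) = 1687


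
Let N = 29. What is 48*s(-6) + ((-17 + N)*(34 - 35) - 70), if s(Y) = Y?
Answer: -370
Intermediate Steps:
48*s(-6) + ((-17 + N)*(34 - 35) - 70) = 48*(-6) + ((-17 + 29)*(34 - 35) - 70) = -288 + (12*(-1) - 70) = -288 + (-12 - 70) = -288 - 82 = -370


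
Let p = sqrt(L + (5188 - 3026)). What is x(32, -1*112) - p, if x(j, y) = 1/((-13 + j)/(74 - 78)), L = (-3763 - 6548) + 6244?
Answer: -4/19 - I*sqrt(1905) ≈ -0.21053 - 43.646*I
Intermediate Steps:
L = -4067 (L = -10311 + 6244 = -4067)
p = I*sqrt(1905) (p = sqrt(-4067 + (5188 - 3026)) = sqrt(-4067 + 2162) = sqrt(-1905) = I*sqrt(1905) ≈ 43.646*I)
x(j, y) = 1/(13/4 - j/4) (x(j, y) = 1/((-13 + j)/(-4)) = 1/((-13 + j)*(-1/4)) = 1/(13/4 - j/4))
x(32, -1*112) - p = -4/(-13 + 32) - I*sqrt(1905) = -4/19 - I*sqrt(1905)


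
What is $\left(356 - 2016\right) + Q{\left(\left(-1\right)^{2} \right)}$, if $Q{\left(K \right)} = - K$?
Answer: $-1661$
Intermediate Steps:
$\left(356 - 2016\right) + Q{\left(\left(-1\right)^{2} \right)} = \left(356 - 2016\right) - \left(-1\right)^{2} = -1660 - 1 = -1661$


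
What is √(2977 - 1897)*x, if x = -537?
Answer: -3222*√30 ≈ -17648.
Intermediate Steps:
√(2977 - 1897)*x = √(2977 - 1897)*(-537) = √1080*(-537) = (6*√30)*(-537) = -3222*√30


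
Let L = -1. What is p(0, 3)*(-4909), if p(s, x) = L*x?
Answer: 14727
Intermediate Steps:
p(s, x) = -x
p(0, 3)*(-4909) = -1*3*(-4909) = -3*(-4909) = 14727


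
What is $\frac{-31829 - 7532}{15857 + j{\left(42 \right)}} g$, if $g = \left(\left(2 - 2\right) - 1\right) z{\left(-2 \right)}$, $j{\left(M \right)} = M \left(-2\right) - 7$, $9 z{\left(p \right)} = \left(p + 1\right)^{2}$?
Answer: $\frac{39361}{141894} \approx 0.2774$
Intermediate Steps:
$z{\left(p \right)} = \frac{\left(1 + p\right)^{2}}{9}$ ($z{\left(p \right)} = \frac{\left(p + 1\right)^{2}}{9} = \frac{\left(1 + p\right)^{2}}{9}$)
$j{\left(M \right)} = -7 - 2 M$ ($j{\left(M \right)} = - 2 M - 7 = -7 - 2 M$)
$g = - \frac{1}{9}$ ($g = \left(\left(2 - 2\right) - 1\right) \frac{\left(1 - 2\right)^{2}}{9} = \left(0 - 1\right) \frac{\left(-1\right)^{2}}{9} = - \frac{1}{9} \approx -0.11111$)
$\frac{-31829 - 7532}{15857 + j{\left(42 \right)}} g = \frac{-31829 - 7532}{15857 - 91} \left(- \frac{1}{9}\right) = - \frac{39361}{15857 - 91} \left(- \frac{1}{9}\right) = - \frac{39361}{15766} \left(- \frac{1}{9}\right) = \left(-39361\right) \frac{1}{15766} \left(- \frac{1}{9}\right) = \left(- \frac{39361}{15766}\right) \left(- \frac{1}{9}\right) = \frac{39361}{141894}$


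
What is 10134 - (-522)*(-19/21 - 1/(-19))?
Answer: 1288662/133 ≈ 9689.2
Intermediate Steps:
10134 - (-522)*(-19/21 - 1/(-19)) = 10134 - (-522)*(-19*1/21 - 1*(-1/19)) = 10134 - (-522)*(-19/21 + 1/19) = 10134 - (-522)*(-340)/399 = 10134 - 1*59160/133 = 10134 - 59160/133 = 1288662/133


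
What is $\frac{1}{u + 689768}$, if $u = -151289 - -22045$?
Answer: $\frac{1}{560524} \approx 1.784 \cdot 10^{-6}$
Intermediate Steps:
$u = -129244$ ($u = -151289 + 22045 = -129244$)
$\frac{1}{u + 689768} = \frac{1}{-129244 + 689768} = \frac{1}{560524}$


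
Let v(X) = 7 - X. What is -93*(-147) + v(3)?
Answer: 13675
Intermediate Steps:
-93*(-147) + v(3) = -93*(-147) + (7 - 1*3) = 13671 + (7 - 3) = 13671 + 4 = 13675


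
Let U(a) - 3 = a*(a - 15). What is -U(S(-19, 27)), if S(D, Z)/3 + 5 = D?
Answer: -6267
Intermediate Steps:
S(D, Z) = -15 + 3*D
U(a) = 3 + a*(-15 + a) (U(a) = 3 + a*(a - 15) = 3 + a*(-15 + a))
-U(S(-19, 27)) = -(3 + (-15 + 3*(-19))² - 15*(-15 + 3*(-19))) = -(3 + (-15 - 57)² - 15*(-15 - 57)) = -(3 + (-72)² - 15*(-72)) = -(3 + 5184 + 1080) = -1*6267 = -6267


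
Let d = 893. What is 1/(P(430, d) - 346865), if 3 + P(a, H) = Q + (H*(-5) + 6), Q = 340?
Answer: -1/350987 ≈ -2.8491e-6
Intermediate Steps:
P(a, H) = 343 - 5*H (P(a, H) = -3 + (340 + (H*(-5) + 6)) = -3 + (340 + (-5*H + 6)) = -3 + (340 + (6 - 5*H)) = -3 + (346 - 5*H) = 343 - 5*H)
1/(P(430, d) - 346865) = 1/((343 - 5*893) - 346865) = 1/((343 - 4465) - 346865) = 1/(-4122 - 346865) = 1/(-350987) = -1/350987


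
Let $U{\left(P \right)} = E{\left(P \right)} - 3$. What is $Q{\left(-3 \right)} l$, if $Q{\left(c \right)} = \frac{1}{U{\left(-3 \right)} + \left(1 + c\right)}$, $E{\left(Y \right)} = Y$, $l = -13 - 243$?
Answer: $32$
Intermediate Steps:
$l = -256$ ($l = -13 - 243 = -256$)
$U{\left(P \right)} = -3 + P$ ($U{\left(P \right)} = P - 3 = -3 + P$)
$Q{\left(c \right)} = \frac{1}{-5 + c}$ ($Q{\left(c \right)} = \frac{1}{\left(-3 - 3\right) + \left(1 + c\right)} = \frac{1}{-6 + \left(1 + c\right)} = \frac{1}{-5 + c}$)
$Q{\left(-3 \right)} l = \frac{1}{-5 - 3} \left(-256\right) = \frac{1}{-8} \left(-256\right) = \left(- \frac{1}{8}\right) \left(-256\right) = 32$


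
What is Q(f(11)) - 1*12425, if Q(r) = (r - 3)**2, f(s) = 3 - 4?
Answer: -12409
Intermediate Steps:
f(s) = -1
Q(r) = (-3 + r)**2
Q(f(11)) - 1*12425 = (-3 - 1)**2 - 1*12425 = (-4)**2 - 12425 = 16 - 12425 = -12409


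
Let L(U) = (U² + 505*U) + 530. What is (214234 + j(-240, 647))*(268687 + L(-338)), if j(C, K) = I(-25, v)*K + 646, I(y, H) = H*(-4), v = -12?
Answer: 52328048656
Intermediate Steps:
I(y, H) = -4*H
j(C, K) = 646 + 48*K (j(C, K) = (-4*(-12))*K + 646 = 48*K + 646 = 646 + 48*K)
L(U) = 530 + U² + 505*U
(214234 + j(-240, 647))*(268687 + L(-338)) = (214234 + (646 + 48*647))*(268687 + (530 + (-338)² + 505*(-338))) = (214234 + (646 + 31056))*(268687 + (530 + 114244 - 170690)) = (214234 + 31702)*(268687 - 55916) = 245936*212771 = 52328048656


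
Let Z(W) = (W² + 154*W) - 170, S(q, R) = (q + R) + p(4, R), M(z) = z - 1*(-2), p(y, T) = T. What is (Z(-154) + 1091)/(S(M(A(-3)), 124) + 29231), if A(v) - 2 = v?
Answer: 921/29480 ≈ 0.031242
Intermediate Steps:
A(v) = 2 + v
M(z) = 2 + z (M(z) = z + 2 = 2 + z)
S(q, R) = q + 2*R (S(q, R) = (q + R) + R = (R + q) + R = q + 2*R)
Z(W) = -170 + W² + 154*W
(Z(-154) + 1091)/(S(M(A(-3)), 124) + 29231) = ((-170 + (-154)² + 154*(-154)) + 1091)/(((2 + (2 - 3)) + 2*124) + 29231) = ((-170 + 23716 - 23716) + 1091)/(((2 - 1) + 248) + 29231) = (-170 + 1091)/((1 + 248) + 29231) = 921/(249 + 29231) = 921/29480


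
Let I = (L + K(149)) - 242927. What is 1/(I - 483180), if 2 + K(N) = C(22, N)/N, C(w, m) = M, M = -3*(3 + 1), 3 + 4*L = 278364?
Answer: -596/391285223 ≈ -1.5232e-6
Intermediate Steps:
L = 278361/4 (L = -3/4 + (1/4)*278364 = -3/4 + 69591 = 278361/4 ≈ 69590.)
M = -12 (M = -3*4 = -12)
C(w, m) = -12
K(N) = -2 - 12/N
I = -103309943/596 (I = (278361/4 + (-2 - 12/149)) - 242927 = (278361/4 - 310/149) - 242927 = 41474549/596 - 242927 = -103309943/596 ≈ -1.7334e+5)
1/(I - 483180) = 1/(-103309943/596 - 483180) = 1/(-391285223/596) = -596/391285223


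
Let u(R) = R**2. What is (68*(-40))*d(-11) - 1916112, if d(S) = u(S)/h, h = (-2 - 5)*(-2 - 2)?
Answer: -13495064/7 ≈ -1.9279e+6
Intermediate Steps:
h = 28 (h = -7*(-4) = 28)
d(S) = S**2/28
(68*(-40))*d(-11) - 1916112 = (68*(-40))*((1/28)*(-11)**2) - 1916112 = -680*121/7 - 1916112 = -2720*121/28 - 1916112 = -82280/7 - 1916112 = -13495064/7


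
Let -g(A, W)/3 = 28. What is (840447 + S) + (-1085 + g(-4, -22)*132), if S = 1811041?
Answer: 2639315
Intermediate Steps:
g(A, W) = -84 (g(A, W) = -3*28 = -84)
(840447 + S) + (-1085 + g(-4, -22)*132) = (840447 + 1811041) + (-1085 - 84*132) = 2651488 + (-1085 - 11088) = 2651488 - 12173 = 2639315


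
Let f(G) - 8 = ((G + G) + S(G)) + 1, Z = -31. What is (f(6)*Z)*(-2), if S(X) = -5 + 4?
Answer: 1240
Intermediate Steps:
S(X) = -1
f(G) = 8 + 2*G (f(G) = 8 + (((G + G) - 1) + 1) = 8 + ((2*G - 1) + 1) = 8 + ((-1 + 2*G) + 1) = 8 + 2*G)
(f(6)*Z)*(-2) = ((8 + 2*6)*(-31))*(-2) = ((8 + 12)*(-31))*(-2) = (20*(-31))*(-2) = -620*(-2) = 1240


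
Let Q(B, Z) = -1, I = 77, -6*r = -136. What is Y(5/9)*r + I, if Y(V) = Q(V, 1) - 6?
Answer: -245/3 ≈ -81.667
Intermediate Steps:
r = 68/3 (r = -⅙*(-136) = 68/3 ≈ 22.667)
Y(V) = -7 (Y(V) = -1 - 6 = -7)
Y(5/9)*r + I = -7*68/3 + 77 = -476/3 + 77 = -245/3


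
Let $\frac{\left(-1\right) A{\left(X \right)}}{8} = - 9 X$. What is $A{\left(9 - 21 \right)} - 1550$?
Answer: $-2414$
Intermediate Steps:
$A{\left(X \right)} = 72 X$ ($A{\left(X \right)} = - 8 \left(- 9 X\right) = 72 X$)
$A{\left(9 - 21 \right)} - 1550 = 72 \left(9 - 21\right) - 1550 = 72 \left(-12\right) - 1550 = -864 - 1550 = -2414$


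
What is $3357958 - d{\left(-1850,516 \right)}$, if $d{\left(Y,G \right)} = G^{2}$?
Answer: $3091702$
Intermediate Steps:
$3357958 - d{\left(-1850,516 \right)} = 3357958 - 516^{2} = 3357958 - 266256 = 3091702$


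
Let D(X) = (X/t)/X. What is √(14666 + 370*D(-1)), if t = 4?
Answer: √59034/2 ≈ 121.48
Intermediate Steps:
D(X) = ¼ (D(X) = (X/4)/X = ¼)
√(14666 + 370*D(-1)) = √(14666 + 370*(¼)) = √(14666 + 185/2) = √(29517/2) = √59034/2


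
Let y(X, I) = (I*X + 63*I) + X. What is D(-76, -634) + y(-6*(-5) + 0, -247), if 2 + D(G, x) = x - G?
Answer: -23501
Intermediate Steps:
D(G, x) = -2 + x - G (D(G, x) = -2 + (x - G) = -2 + x - G)
y(X, I) = X + 63*I + I*X (y(X, I) = (63*I + I*X) + X = X + 63*I + I*X)
D(-76, -634) + y(-6*(-5) + 0, -247) = (-2 - 634 - 1*(-76)) + ((-6*(-5) + 0) + 63*(-247) - 247*(-6*(-5) + 0)) = (-2 - 634 + 76) + ((30 + 0) - 15561 - 247*(30 + 0)) = -560 + (30 - 15561 - 247*30) = -560 + (30 - 15561 - 7410) = -560 - 22941 = -23501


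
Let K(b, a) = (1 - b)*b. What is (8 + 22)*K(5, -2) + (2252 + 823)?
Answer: 2475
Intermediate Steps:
K(b, a) = b*(1 - b)
(8 + 22)*K(5, -2) + (2252 + 823) = (8 + 22)*(5*(1 - 1*5)) + (2252 + 823) = 30*(5*(1 - 5)) + 3075 = 30*(5*(-4)) + 3075 = 30*(-20) + 3075 = -600 + 3075 = 2475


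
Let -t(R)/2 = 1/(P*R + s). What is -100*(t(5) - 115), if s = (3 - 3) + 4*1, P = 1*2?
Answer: 80600/7 ≈ 11514.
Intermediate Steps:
P = 2
s = 4 (s = 0 + 4 = 4)
t(R) = -2/(4 + 2*R) (t(R) = -2/(2*R + 4) = -2/(4 + 2*R))
-100*(t(5) - 115) = -100*(-1/(2 + 5) - 115) = -100*(-1/7 - 115) = -100*(-1*⅐ - 115) = -100*(-⅐ - 115) = -100*(-806/7) = 80600/7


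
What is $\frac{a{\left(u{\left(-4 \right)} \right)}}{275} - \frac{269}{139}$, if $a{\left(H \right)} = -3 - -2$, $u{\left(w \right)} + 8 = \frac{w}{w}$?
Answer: $- \frac{74114}{38225} \approx -1.9389$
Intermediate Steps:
$u{\left(w \right)} = -7$ ($u{\left(w \right)} = -8 + \frac{w}{w} = -8 + 1 = -7$)
$a{\left(H \right)} = -1$ ($a{\left(H \right)} = -3 + 2 = -1$)
$\frac{a{\left(u{\left(-4 \right)} \right)}}{275} - \frac{269}{139} = - \frac{1}{275} - \frac{269}{139} = - \frac{74114}{38225}$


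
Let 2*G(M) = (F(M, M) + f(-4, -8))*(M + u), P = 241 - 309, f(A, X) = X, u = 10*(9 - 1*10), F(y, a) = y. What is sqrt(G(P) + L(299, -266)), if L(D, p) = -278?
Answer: sqrt(2686) ≈ 51.827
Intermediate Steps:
u = -10 (u = 10*(9 - 10) = 10*(-1) = -10)
P = -68
G(M) = (-10 + M)*(-8 + M)/2 (G(M) = ((M - 8)*(M - 10))/2 = ((-8 + M)*(-10 + M))/2 = ((-10 + M)*(-8 + M))/2 = (-10 + M)*(-8 + M)/2)
sqrt(G(P) + L(299, -266)) = sqrt((40 + (1/2)*(-68)**2 - 9*(-68)) - 278) = sqrt((40 + (1/2)*4624 + 612) - 278) = sqrt((40 + 2312 + 612) - 278) = sqrt(2964 - 278) = sqrt(2686)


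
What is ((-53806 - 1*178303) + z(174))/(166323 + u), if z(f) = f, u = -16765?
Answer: -231935/149558 ≈ -1.5508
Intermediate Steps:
((-53806 - 1*178303) + z(174))/(166323 + u) = ((-53806 - 1*178303) + 174)/(166323 - 16765) = ((-53806 - 178303) + 174)/149558 = (-232109 + 174)*(1/149558) = -231935*1/149558 = -231935/149558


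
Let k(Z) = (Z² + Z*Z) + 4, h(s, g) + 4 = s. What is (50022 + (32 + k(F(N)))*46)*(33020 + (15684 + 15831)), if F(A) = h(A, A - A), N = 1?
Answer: 3388474710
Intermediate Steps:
h(s, g) = -4 + s
F(A) = -4 + A
k(Z) = 4 + 2*Z² (k(Z) = (Z² + Z²) + 4 = 2*Z² + 4 = 4 + 2*Z²)
(50022 + (32 + k(F(N)))*46)*(33020 + (15684 + 15831)) = (50022 + (32 + (4 + 2*(-4 + 1)²))*46)*(33020 + (15684 + 15831)) = (50022 + (32 + (4 + 2*(-3)²))*46)*(33020 + 31515) = (50022 + (32 + (4 + 2*9))*46)*64535 = (50022 + (32 + (4 + 18))*46)*64535 = (50022 + (32 + 22)*46)*64535 = (50022 + 54*46)*64535 = (50022 + 2484)*64535 = 52506*64535 = 3388474710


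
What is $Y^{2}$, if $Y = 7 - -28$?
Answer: $1225$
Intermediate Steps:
$Y = 35$ ($Y = 7 + 28 = 35$)
$Y^{2} = 35^{2} = 1225$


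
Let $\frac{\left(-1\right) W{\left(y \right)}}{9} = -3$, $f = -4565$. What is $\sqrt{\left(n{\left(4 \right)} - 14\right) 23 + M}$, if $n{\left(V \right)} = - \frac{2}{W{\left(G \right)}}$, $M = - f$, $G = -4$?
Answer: $\frac{\sqrt{343545}}{9} \approx 65.125$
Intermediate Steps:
$W{\left(y \right)} = 27$ ($W{\left(y \right)} = \left(-9\right) \left(-3\right) = 27$)
$M = 4565$ ($M = \left(-1\right) \left(-4565\right) = 4565$)
$n{\left(V \right)} = - \frac{2}{27}$
$\sqrt{\left(n{\left(4 \right)} - 14\right) 23 + M} = \sqrt{\left(- \frac{2}{27} - 14\right) 23 + 4565} = \sqrt{\left(- \frac{380}{27}\right) 23 + 4565} = \sqrt{- \frac{8740}{27} + 4565} = \sqrt{\frac{114515}{27}} = \frac{\sqrt{343545}}{9}$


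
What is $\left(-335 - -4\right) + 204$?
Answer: $-127$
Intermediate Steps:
$\left(-335 - -4\right) + 204 = \left(-335 + 4\right) + 204 = -331 + 204 = -127$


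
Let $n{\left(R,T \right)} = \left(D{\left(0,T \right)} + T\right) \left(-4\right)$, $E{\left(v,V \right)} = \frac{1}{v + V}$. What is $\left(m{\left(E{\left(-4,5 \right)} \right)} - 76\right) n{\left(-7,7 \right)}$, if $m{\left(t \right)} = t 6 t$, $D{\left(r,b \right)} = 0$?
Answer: $1960$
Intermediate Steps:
$E{\left(v,V \right)} = \frac{1}{V + v}$
$m{\left(t \right)} = 6 t^{2}$ ($m{\left(t \right)} = 6 t t = 6 t^{2}$)
$n{\left(R,T \right)} = - 4 T$ ($n{\left(R,T \right)} = \left(0 + T\right) \left(-4\right) = T \left(-4\right) = - 4 T$)
$\left(m{\left(E{\left(-4,5 \right)} \right)} - 76\right) n{\left(-7,7 \right)} = \left(6 \left(\frac{1}{5 - 4}\right)^{2} - 76\right) \left(\left(-4\right) 7\right) = \left(6 \left(1^{-1}\right)^{2} - 76\right) \left(-28\right) = \left(6 \cdot 1^{2} - 76\right) \left(-28\right) = \left(6 \cdot 1 - 76\right) \left(-28\right) = \left(6 - 76\right) \left(-28\right) = \left(-70\right) \left(-28\right) = 1960$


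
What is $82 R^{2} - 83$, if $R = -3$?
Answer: $655$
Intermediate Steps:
$82 R^{2} - 83 = 82 \left(-3\right)^{2} - 83 = 82 \cdot 9 - 83 = 738 - 83 = 655$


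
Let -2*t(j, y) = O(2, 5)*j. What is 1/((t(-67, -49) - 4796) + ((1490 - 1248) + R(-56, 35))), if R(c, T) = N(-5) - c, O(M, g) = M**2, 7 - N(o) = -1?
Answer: -1/4356 ≈ -0.00022957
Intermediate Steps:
N(o) = 8 (N(o) = 7 - 1*(-1) = 7 + 1 = 8)
t(j, y) = -2*j (t(j, y) = -2**2*j/2 = -2*j)
R(c, T) = 8 - c
1/((t(-67, -49) - 4796) + ((1490 - 1248) + R(-56, 35))) = 1/((-2*(-67) - 4796) + ((1490 - 1248) + (8 - 1*(-56)))) = 1/((134 - 4796) + (242 + (8 + 56))) = 1/(-4662 + (242 + 64)) = 1/(-4662 + 306) = 1/(-4356) = -1/4356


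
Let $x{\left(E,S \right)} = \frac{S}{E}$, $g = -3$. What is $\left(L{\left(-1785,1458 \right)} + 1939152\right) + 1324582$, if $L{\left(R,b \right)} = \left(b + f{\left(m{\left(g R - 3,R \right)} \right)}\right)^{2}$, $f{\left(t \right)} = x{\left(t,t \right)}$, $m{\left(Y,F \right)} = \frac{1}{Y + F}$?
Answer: $5392415$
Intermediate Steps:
$m{\left(Y,F \right)} = \frac{1}{F + Y}$
$f{\left(t \right)} = 1$ ($f{\left(t \right)} = \frac{t}{t} = 1$)
$L{\left(R,b \right)} = \left(1 + b\right)^{2}$ ($L{\left(R,b \right)} = \left(b + 1\right)^{2} = \left(1 + b\right)^{2}$)
$\left(L{\left(-1785,1458 \right)} + 1939152\right) + 1324582 = \left(\left(1 + 1458\right)^{2} + 1939152\right) + 1324582 = \left(1459^{2} + 1939152\right) + 1324582 = \left(2128681 + 1939152\right) + 1324582 = 4067833 + 1324582 = 5392415$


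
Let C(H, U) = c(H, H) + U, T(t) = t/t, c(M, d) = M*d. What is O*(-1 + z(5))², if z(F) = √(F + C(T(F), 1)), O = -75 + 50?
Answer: -200 + 50*√7 ≈ -67.712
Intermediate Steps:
T(t) = 1
O = -25
C(H, U) = U + H² (C(H, U) = H*H + U = H² + U = U + H²)
z(F) = √(2 + F) (z(F) = √(F + (1 + 1²)) = √(F + (1 + 1)) = √(F + 2) = √(2 + F))
O*(-1 + z(5))² = -25*(-1 + √(2 + 5))² = -25*(-1 + √7)²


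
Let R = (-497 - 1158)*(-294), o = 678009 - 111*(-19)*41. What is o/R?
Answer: 127413/81095 ≈ 1.5712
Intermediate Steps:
o = 764478 (o = 678009 - (-2109)*41 = 678009 - 1*(-86469) = 678009 + 86469 = 764478)
R = 486570 (R = -1655*(-294) = 486570)
o/R = 764478/486570 = 764478*(1/486570) = 127413/81095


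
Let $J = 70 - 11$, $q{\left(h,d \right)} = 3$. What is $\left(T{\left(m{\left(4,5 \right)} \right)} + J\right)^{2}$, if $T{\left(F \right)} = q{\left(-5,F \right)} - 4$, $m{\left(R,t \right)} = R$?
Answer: $3364$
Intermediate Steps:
$T{\left(F \right)} = -1$ ($T{\left(F \right)} = 3 - 4 = -1$)
$J = 59$
$\left(T{\left(m{\left(4,5 \right)} \right)} + J\right)^{2} = \left(-1 + 59\right)^{2} = 58^{2} = 3364$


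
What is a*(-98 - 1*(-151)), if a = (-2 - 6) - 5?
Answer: -689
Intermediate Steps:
a = -13 (a = -8 - 5 = -13)
a*(-98 - 1*(-151)) = -13*(-98 - 1*(-151)) = -13*(-98 + 151) = -13*53 = -689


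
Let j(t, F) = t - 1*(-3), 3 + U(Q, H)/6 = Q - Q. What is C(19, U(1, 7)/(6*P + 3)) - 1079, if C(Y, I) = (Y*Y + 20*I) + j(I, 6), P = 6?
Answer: -9421/13 ≈ -724.69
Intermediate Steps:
U(Q, H) = -18 (U(Q, H) = -18 + 6*(Q - Q) = -18 + 6*0 = -18 + 0 = -18)
j(t, F) = 3 + t (j(t, F) = t + 3 = 3 + t)
C(Y, I) = 3 + Y**2 + 21*I (C(Y, I) = (Y*Y + 20*I) + (3 + I) = (Y**2 + 20*I) + (3 + I) = 3 + Y**2 + 21*I)
C(19, U(1, 7)/(6*P + 3)) - 1079 = (3 + 19**2 + 21*(-18/(6*6 + 3))) - 1079 = (3 + 361 + 21*(-18/(36 + 3))) - 1079 = (3 + 361 + 21*(-18/39)) - 1079 = (3 + 361 + 21*(-18*1/39)) - 1079 = (3 + 361 + 21*(-6/13)) - 1079 = (3 + 361 - 126/13) - 1079 = 4606/13 - 1079 = -9421/13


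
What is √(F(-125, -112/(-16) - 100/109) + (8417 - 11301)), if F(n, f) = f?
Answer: 29*I*√40657/109 ≈ 53.646*I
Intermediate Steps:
√(F(-125, -112/(-16) - 100/109) + (8417 - 11301)) = √((-112/(-16) - 100/109) + (8417 - 11301)) = √((-112*(-1/16) - 100*1/109) - 2884) = √((7 - 100/109) - 2884) = √(663/109 - 2884) = √(-313693/109) = 29*I*√40657/109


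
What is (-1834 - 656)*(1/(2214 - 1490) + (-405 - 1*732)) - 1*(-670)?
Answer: 1025110355/362 ≈ 2.8318e+6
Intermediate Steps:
(-1834 - 656)*(1/(2214 - 1490) + (-405 - 1*732)) - 1*(-670) = -2490*(1/724 + (-405 - 732)) + 670 = -2490*(1/724 - 1137) + 670 = -2490*(-823187/724) + 670 = 1024867815/362 + 670 = 1025110355/362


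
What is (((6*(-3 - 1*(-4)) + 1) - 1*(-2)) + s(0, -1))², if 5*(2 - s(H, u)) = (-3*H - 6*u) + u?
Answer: 100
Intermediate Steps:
s(H, u) = 2 + u + 3*H/5 (s(H, u) = 2 - ((-3*H - 6*u) + u)/5 = 2 - ((-6*u - 3*H) + u)/5 = 2 - (-5*u - 3*H)/5 = 2 + (u + 3*H/5) = 2 + u + 3*H/5)
(((6*(-3 - 1*(-4)) + 1) - 1*(-2)) + s(0, -1))² = (((6*(-3 - 1*(-4)) + 1) - 1*(-2)) + (2 - 1 + (⅗)*0))² = (((6*(-3 + 4) + 1) + 2) + (2 - 1 + 0))² = (((6*1 + 1) + 2) + 1)² = (((6 + 1) + 2) + 1)² = ((7 + 2) + 1)² = (9 + 1)² = 10² = 100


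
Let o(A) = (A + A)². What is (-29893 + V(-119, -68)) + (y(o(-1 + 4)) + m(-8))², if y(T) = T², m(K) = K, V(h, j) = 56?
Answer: 1629107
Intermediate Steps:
o(A) = 4*A² (o(A) = (2*A)² = 4*A²)
(-29893 + V(-119, -68)) + (y(o(-1 + 4)) + m(-8))² = (-29893 + 56) + ((4*(-1 + 4)²)² - 8)² = -29837 + ((4*3²)² - 8)² = -29837 + ((4*9)² - 8)² = -29837 + (36² - 8)² = -29837 + (1296 - 8)² = -29837 + 1288² = -29837 + 1658944 = 1629107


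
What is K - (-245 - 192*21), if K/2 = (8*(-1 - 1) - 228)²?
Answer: 123349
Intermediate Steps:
K = 119072 (K = 2*(8*(-1 - 1) - 228)² = 2*(8*(-2) - 228)² = 2*(-16 - 228)² = 2*(-244)² = 2*59536 = 119072)
K - (-245 - 192*21) = 119072 - (-245 - 192*21) = 119072 - (-245 - 4032) = 119072 - 1*(-4277) = 119072 + 4277 = 123349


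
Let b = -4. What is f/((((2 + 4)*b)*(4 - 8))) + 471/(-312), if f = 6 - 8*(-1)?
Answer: -851/624 ≈ -1.3638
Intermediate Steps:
f = 14 (f = 6 + 8 = 14)
f/((((2 + 4)*b)*(4 - 8))) + 471/(-312) = 14/((((2 + 4)*(-4))*(4 - 8))) + 471/(-312) = 14/(((6*(-4))*(-4))) + 471*(-1/312) = 14/((-24*(-4))) - 157/104 = 14/96 - 157/104 = 14*(1/96) - 157/104 = 7/48 - 157/104 = -851/624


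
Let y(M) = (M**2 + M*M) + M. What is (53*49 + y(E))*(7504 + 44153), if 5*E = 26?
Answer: 3430386399/25 ≈ 1.3722e+8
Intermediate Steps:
E = 26/5 (E = (1/5)*26 = 26/5 ≈ 5.2000)
y(M) = M + 2*M**2 (y(M) = (M**2 + M**2) + M = 2*M**2 + M = M + 2*M**2)
(53*49 + y(E))*(7504 + 44153) = (53*49 + 26*(1 + 2*(26/5))/5)*(7504 + 44153) = (2597 + 26*(1 + 52/5)/5)*51657 = (2597 + (26/5)*(57/5))*51657 = (2597 + 1482/25)*51657 = (66407/25)*51657 = 3430386399/25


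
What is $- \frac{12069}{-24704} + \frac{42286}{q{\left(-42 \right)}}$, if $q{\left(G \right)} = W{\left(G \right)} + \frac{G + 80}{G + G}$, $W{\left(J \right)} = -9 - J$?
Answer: $\frac{43891098771}{33770368} \approx 1299.7$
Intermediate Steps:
$q{\left(G \right)} = -9 - G + \frac{80 + G}{2 G}$ ($q{\left(G \right)} = \left(-9 - G\right) + \frac{G + 80}{G + G} = \left(-9 - G\right) + \frac{80 + G}{2 G} = -9 - G + \frac{80 + G}{2 G}$)
$- \frac{12069}{-24704} + \frac{42286}{q{\left(-42 \right)}} = - \frac{12069}{-24704} + \frac{42286}{- \frac{17}{2} - -42 + \frac{40}{-42}} = \left(-12069\right) \left(- \frac{1}{24704}\right) + \frac{42286}{- \frac{17}{2} + 42 + 40 \left(- \frac{1}{42}\right)} = \frac{12069}{24704} + \frac{42286}{- \frac{17}{2} + 42 - \frac{20}{21}} = \frac{12069}{24704} + \frac{42286}{\frac{1367}{42}} = \frac{12069}{24704} + 42286 \cdot \frac{42}{1367} = \frac{12069}{24704} + \frac{1776012}{1367} = \frac{43891098771}{33770368}$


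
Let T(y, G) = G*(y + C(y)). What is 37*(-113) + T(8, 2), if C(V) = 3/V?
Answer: -16657/4 ≈ -4164.3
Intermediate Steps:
T(y, G) = G*(y + 3/y)
37*(-113) + T(8, 2) = 37*(-113) + 2*(3 + 8²)/8 = -4181 + 2*(⅛)*(3 + 64) = -4181 + 2*(⅛)*67 = -4181 + 67/4 = -16657/4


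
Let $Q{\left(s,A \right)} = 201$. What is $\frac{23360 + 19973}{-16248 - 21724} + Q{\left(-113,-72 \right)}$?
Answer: $\frac{7589039}{37972} \approx 199.86$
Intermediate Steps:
$\frac{23360 + 19973}{-16248 - 21724} + Q{\left(-113,-72 \right)} = \frac{23360 + 19973}{-16248 - 21724} + 201 = \frac{43333}{-37972} + 201 = 43333 \left(- \frac{1}{37972}\right) + 201 = - \frac{43333}{37972} + 201 = \frac{7589039}{37972}$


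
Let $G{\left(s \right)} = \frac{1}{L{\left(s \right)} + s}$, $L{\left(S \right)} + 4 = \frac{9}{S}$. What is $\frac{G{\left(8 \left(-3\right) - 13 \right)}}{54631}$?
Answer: $- \frac{37}{83366906} \approx -4.4382 \cdot 10^{-7}$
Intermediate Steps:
$L{\left(S \right)} = -4 + \frac{9}{S}$
$G{\left(s \right)} = \frac{1}{-4 + s + \frac{9}{s}}$ ($G{\left(s \right)} = \frac{1}{\left(-4 + \frac{9}{s}\right) + s} = \frac{1}{-4 + s + \frac{9}{s}}$)
$\frac{G{\left(8 \left(-3\right) - 13 \right)}}{54631} = \frac{\left(8 \left(-3\right) - 13\right) \frac{1}{9 + \left(8 \left(-3\right) - 13\right) \left(-4 + \left(8 \left(-3\right) - 13\right)\right)}}{54631} = \frac{-24 - 13}{9 + \left(-24 - 13\right) \left(-4 - 37\right)} \frac{1}{54631} = - \frac{37}{9 - 37 \left(-4 - 37\right)} \frac{1}{54631} = - \frac{37}{9 - -1517} \cdot \frac{1}{54631} = - \frac{37}{9 + 1517} \cdot \frac{1}{54631} = - \frac{37}{1526} \cdot \frac{1}{54631} = \left(-37\right) \frac{1}{1526} \cdot \frac{1}{54631} = \left(- \frac{37}{1526}\right) \frac{1}{54631} = - \frac{37}{83366906}$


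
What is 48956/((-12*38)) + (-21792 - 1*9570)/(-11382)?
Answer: -22621505/216258 ≈ -104.60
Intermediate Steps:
48956/((-12*38)) + (-21792 - 1*9570)/(-11382) = 48956/(-456) + (-21792 - 9570)*(-1/11382) = 48956*(-1/456) - 31362*(-1/11382) = -12239/114 + 5227/1897 = -22621505/216258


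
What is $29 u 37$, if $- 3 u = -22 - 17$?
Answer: $13949$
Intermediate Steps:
$u = 13$ ($u = - \frac{-22 - 17}{3} = \left(- \frac{1}{3}\right) \left(-39\right) = 13$)
$29 u 37 = 29 \cdot 13 \cdot 37 = 377 \cdot 37 = 13949$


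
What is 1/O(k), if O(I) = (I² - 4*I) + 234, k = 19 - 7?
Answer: 1/330 ≈ 0.0030303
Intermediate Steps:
k = 12
O(I) = 234 + I² - 4*I
1/O(k) = 1/(234 + 12² - 4*12) = 1/(234 + 144 - 48) = 1/330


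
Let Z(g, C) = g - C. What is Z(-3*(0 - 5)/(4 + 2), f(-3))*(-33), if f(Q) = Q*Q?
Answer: 429/2 ≈ 214.50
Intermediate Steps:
f(Q) = Q**2
Z(-3*(0 - 5)/(4 + 2), f(-3))*(-33) = (-3*(0 - 5)/(4 + 2) - 1*(-3)**2)*(-33) = (-(-15)/6 - 1*9)*(-33) = (-(-15)/6 - 9)*(-33) = (-3*(-5/6) - 9)*(-33) = (5/2 - 9)*(-33) = -13/2*(-33) = 429/2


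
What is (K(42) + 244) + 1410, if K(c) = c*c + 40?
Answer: 3458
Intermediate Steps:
K(c) = 40 + c**2 (K(c) = c**2 + 40 = 40 + c**2)
(K(42) + 244) + 1410 = ((40 + 42**2) + 244) + 1410 = ((40 + 1764) + 244) + 1410 = (1804 + 244) + 1410 = 2048 + 1410 = 3458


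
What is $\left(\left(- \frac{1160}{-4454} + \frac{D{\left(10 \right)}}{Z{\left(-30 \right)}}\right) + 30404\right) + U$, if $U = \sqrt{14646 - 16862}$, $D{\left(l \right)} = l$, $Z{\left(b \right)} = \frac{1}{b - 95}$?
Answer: $\frac{64926538}{2227} + 2 i \sqrt{554} \approx 29154.0 + 47.074 i$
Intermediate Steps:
$Z{\left(b \right)} = \frac{1}{-95 + b}$
$U = 2 i \sqrt{554}$ ($U = \sqrt{-2216} = 2 i \sqrt{554} \approx 47.074 i$)
$\left(\left(- \frac{1160}{-4454} + \frac{D{\left(10 \right)}}{Z{\left(-30 \right)}}\right) + 30404\right) + U = \left(\left(- \frac{1160}{-4454} + \frac{10}{\frac{1}{-95 - 30}}\right) + 30404\right) + 2 i \sqrt{554} = \left(\left(\left(-1160\right) \left(- \frac{1}{4454}\right) + \frac{10}{\frac{1}{-125}}\right) + 30404\right) + 2 i \sqrt{554} = \left(\left(\frac{580}{2227} + \frac{10}{- \frac{1}{125}}\right) + 30404\right) + 2 i \sqrt{554} = \left(\left(\frac{580}{2227} + 10 \left(-125\right)\right) + 30404\right) + 2 i \sqrt{554} = \left(\left(\frac{580}{2227} - 1250\right) + 30404\right) + 2 i \sqrt{554} = \left(- \frac{2783170}{2227} + 30404\right) + 2 i \sqrt{554} = \frac{64926538}{2227} + 2 i \sqrt{554}$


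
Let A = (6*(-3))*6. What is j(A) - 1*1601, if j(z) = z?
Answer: -1709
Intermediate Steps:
A = -108 (A = -18*6 = -108)
j(A) - 1*1601 = -108 - 1*1601 = -108 - 1601 = -1709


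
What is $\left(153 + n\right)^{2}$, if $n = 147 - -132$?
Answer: $186624$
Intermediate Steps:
$n = 279$ ($n = 147 + 132 = 279$)
$\left(153 + n\right)^{2} = \left(153 + 279\right)^{2} = 432^{2} = 186624$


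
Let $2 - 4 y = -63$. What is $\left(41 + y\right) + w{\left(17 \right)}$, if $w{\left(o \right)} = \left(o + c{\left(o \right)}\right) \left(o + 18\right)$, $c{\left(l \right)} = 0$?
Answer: $\frac{2609}{4} \approx 652.25$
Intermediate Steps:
$y = \frac{65}{4}$ ($y = \frac{1}{2} - - \frac{63}{4} = \frac{1}{2} + \frac{63}{4} = \frac{65}{4} \approx 16.25$)
$w{\left(o \right)} = o \left(18 + o\right)$ ($w{\left(o \right)} = \left(o + 0\right) \left(o + 18\right) = o \left(18 + o\right)$)
$\left(41 + y\right) + w{\left(17 \right)} = \left(41 + \frac{65}{4}\right) + 17 \left(18 + 17\right) = \frac{229}{4} + 17 \cdot 35 = \frac{229}{4} + 595 = \frac{2609}{4}$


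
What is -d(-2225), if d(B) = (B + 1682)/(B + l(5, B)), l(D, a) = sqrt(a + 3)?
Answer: -402725/1650949 - 181*I*sqrt(2222)/1650949 ≈ -0.24394 - 0.0051679*I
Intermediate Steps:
l(D, a) = sqrt(3 + a)
d(B) = (1682 + B)/(B + sqrt(3 + B)) (d(B) = (B + 1682)/(B + sqrt(3 + B)) = (1682 + B)/(B + sqrt(3 + B)))
-d(-2225) = -(1682 - 2225)/(-2225 + sqrt(3 - 2225)) = -(-543)/(-2225 + sqrt(-2222)) = -(-543)/(-2225 + I*sqrt(2222)) = 543/(-2225 + I*sqrt(2222))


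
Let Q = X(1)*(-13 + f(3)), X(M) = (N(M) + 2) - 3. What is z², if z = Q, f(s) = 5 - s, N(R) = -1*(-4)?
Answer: 1089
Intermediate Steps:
N(R) = 4
X(M) = 3 (X(M) = (4 + 2) - 3 = 6 - 3 = 3)
Q = -33 (Q = 3*(-13 + (5 - 1*3)) = 3*(-13 + (5 - 3)) = 3*(-13 + 2) = 3*(-11) = -33)
z = -33
z² = (-33)² = 1089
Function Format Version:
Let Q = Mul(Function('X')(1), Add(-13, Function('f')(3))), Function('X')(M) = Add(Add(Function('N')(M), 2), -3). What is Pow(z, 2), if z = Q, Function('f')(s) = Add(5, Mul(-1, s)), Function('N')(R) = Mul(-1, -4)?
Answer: 1089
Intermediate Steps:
Function('N')(R) = 4
Function('X')(M) = 3 (Function('X')(M) = Add(Add(4, 2), -3) = Add(6, -3) = 3)
Q = -33 (Q = Mul(3, Add(-13, Add(5, Mul(-1, 3)))) = Mul(3, Add(-13, Add(5, -3))) = Mul(3, Add(-13, 2)) = Mul(3, -11) = -33)
z = -33
Pow(z, 2) = Pow(-33, 2) = 1089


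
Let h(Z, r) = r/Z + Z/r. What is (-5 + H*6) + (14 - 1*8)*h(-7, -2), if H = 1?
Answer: 166/7 ≈ 23.714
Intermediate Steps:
h(Z, r) = Z/r + r/Z
(-5 + H*6) + (14 - 1*8)*h(-7, -2) = (-5 + 1*6) + (14 - 1*8)*(-7/(-2) - 2/(-7)) = (-5 + 6) + (14 - 8)*(-7*(-½) - 2*(-⅐)) = 1 + 6*(7/2 + 2/7) = 1 + 6*(53/14) = 1 + 159/7 = 166/7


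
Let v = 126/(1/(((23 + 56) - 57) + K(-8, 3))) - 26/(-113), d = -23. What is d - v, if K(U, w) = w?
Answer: -358575/113 ≈ -3173.2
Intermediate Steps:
v = 355976/113 (v = 126/(1/(((23 + 56) - 57) + 3)) - 26/(-113) = 126/(1/((79 - 57) + 3)) - 26*(-1/113) = 126/(1/(22 + 3)) + 26/113 = 126/(1/25) + 26/113 = 126*25 + 26/113 = 3150 + 26/113 = 355976/113 ≈ 3150.2)
d - v = -23 - 1*355976/113 = -23 - 355976/113 = -358575/113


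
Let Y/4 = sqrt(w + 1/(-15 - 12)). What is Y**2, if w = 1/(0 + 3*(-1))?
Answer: -160/27 ≈ -5.9259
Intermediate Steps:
w = -1/3 (w = 1/(0 - 3) = 1/(-3) = -1/3 ≈ -0.33333)
Y = 4*I*sqrt(30)/9 (Y = 4*sqrt(-1/3 + 1/(-15 - 12)) = 4*sqrt(-1/3 + 1/(-27)) = 4*sqrt(-1/3 - 1/27) = 4*sqrt(-10/27) = 4*(I*sqrt(30)/9) = 4*I*sqrt(30)/9 ≈ 2.4343*I)
Y**2 = (4*I*sqrt(30)/9)**2 = -160/27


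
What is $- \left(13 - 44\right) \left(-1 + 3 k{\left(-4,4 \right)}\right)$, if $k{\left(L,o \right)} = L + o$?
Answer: $-31$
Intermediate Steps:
$- \left(13 - 44\right) \left(-1 + 3 k{\left(-4,4 \right)}\right) = - \left(13 - 44\right) \left(-1 + 3 \left(-4 + 4\right)\right) = - \left(13 - 44\right) \left(-1 + 3 \cdot 0\right) = - \left(-31\right) \left(-1 + 0\right) = - \left(-31\right) \left(-1\right) = \left(-1\right) 31 = -31$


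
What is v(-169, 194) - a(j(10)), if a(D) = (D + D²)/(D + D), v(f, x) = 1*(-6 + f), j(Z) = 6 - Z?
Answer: -347/2 ≈ -173.50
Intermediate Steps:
v(f, x) = -6 + f
a(D) = (D + D²)/(2*D) (a(D) = (D + D²)/((2*D)) = (D + D²)*(1/(2*D)) = (D + D²)/(2*D))
v(-169, 194) - a(j(10)) = (-6 - 169) - (½ + (6 - 1*10)/2) = -175 - (½ + (6 - 10)/2) = -175 - (½ + (½)*(-4)) = -175 - (½ - 2) = -175 - 1*(-3/2) = -175 + 3/2 = -347/2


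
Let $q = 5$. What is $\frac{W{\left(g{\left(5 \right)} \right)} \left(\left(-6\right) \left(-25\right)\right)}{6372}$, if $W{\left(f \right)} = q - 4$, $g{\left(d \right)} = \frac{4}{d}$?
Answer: $\frac{25}{1062} \approx 0.02354$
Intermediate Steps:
$W{\left(f \right)} = 1$ ($W{\left(f \right)} = 5 - 4 = 1$)
$\frac{W{\left(g{\left(5 \right)} \right)} \left(\left(-6\right) \left(-25\right)\right)}{6372} = \frac{1 \left(\left(-6\right) \left(-25\right)\right)}{6372} = 1 \cdot 150 \cdot \frac{1}{6372} = 150 \cdot \frac{1}{6372} = \frac{25}{1062}$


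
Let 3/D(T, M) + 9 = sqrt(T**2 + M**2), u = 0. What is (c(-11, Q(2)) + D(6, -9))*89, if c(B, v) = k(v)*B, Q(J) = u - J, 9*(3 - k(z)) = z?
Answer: -111161/36 + 89*sqrt(13)/4 ≈ -3007.6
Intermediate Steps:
k(z) = 3 - z/9
Q(J) = -J (Q(J) = 0 - J = -J)
c(B, v) = B*(3 - v/9) (c(B, v) = (3 - v/9)*B = B*(3 - v/9))
D(T, M) = 3/(-9 + sqrt(M**2 + T**2)) (D(T, M) = 3/(-9 + sqrt(T**2 + M**2)) = 3/(-9 + sqrt(M**2 + T**2)))
(c(-11, Q(2)) + D(6, -9))*89 = ((1/9)*(-11)*(27 - (-1)*2) + 3/(-9 + sqrt((-9)**2 + 6**2)))*89 = ((1/9)*(-11)*(27 - 1*(-2)) + 3/(-9 + sqrt(81 + 36)))*89 = ((1/9)*(-11)*(27 + 2) + 3/(-9 + sqrt(117)))*89 = ((1/9)*(-11)*29 + 3/(-9 + 3*sqrt(13)))*89 = (-319/9 + 3/(-9 + 3*sqrt(13)))*89 = -28391/9 + 267/(-9 + 3*sqrt(13))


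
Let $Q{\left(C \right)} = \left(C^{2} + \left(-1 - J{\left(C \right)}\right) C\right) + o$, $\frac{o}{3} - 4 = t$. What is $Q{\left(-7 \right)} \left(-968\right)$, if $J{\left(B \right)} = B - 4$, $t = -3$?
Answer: $17424$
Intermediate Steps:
$o = 3$ ($o = 12 + 3 \left(-3\right) = 12 - 9 = 3$)
$J{\left(B \right)} = -4 + B$
$Q{\left(C \right)} = 3 + C^{2} + C \left(3 - C\right)$ ($Q{\left(C \right)} = \left(C^{2} + \left(-1 - \left(-4 + C\right)\right) C\right) + 3 = \left(C^{2} + \left(3 - C\right) C\right) + 3 = \left(C^{2} + C \left(3 - C\right)\right) + 3 = 3 + C^{2} + C \left(3 - C\right)$)
$Q{\left(-7 \right)} \left(-968\right) = \left(3 + 3 \left(-7\right)\right) \left(-968\right) = \left(3 - 21\right) \left(-968\right) = \left(-18\right) \left(-968\right) = 17424$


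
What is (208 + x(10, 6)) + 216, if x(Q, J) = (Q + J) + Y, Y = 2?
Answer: 442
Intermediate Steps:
x(Q, J) = 2 + J + Q (x(Q, J) = (Q + J) + 2 = (J + Q) + 2 = 2 + J + Q)
(208 + x(10, 6)) + 216 = (208 + (2 + 6 + 10)) + 216 = (208 + 18) + 216 = 226 + 216 = 442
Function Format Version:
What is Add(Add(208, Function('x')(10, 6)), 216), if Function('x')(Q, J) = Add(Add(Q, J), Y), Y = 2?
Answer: 442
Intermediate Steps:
Function('x')(Q, J) = Add(2, J, Q) (Function('x')(Q, J) = Add(Add(Q, J), 2) = Add(Add(J, Q), 2) = Add(2, J, Q))
Add(Add(208, Function('x')(10, 6)), 216) = Add(Add(208, Add(2, 6, 10)), 216) = Add(Add(208, 18), 216) = Add(226, 216) = 442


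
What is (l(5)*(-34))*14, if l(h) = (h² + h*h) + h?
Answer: -26180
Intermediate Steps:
l(h) = h + 2*h² (l(h) = (h² + h²) + h = 2*h² + h = h + 2*h²)
(l(5)*(-34))*14 = ((5*(1 + 2*5))*(-34))*14 = ((5*(1 + 10))*(-34))*14 = ((5*11)*(-34))*14 = (55*(-34))*14 = -1870*14 = -26180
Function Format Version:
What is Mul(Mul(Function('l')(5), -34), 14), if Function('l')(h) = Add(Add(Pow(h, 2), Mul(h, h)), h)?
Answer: -26180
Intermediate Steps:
Function('l')(h) = Add(h, Mul(2, Pow(h, 2))) (Function('l')(h) = Add(Add(Pow(h, 2), Pow(h, 2)), h) = Add(Mul(2, Pow(h, 2)), h) = Add(h, Mul(2, Pow(h, 2))))
Mul(Mul(Function('l')(5), -34), 14) = Mul(Mul(Mul(5, Add(1, Mul(2, 5))), -34), 14) = Mul(Mul(Mul(5, Add(1, 10)), -34), 14) = Mul(Mul(Mul(5, 11), -34), 14) = Mul(Mul(55, -34), 14) = Mul(-1870, 14) = -26180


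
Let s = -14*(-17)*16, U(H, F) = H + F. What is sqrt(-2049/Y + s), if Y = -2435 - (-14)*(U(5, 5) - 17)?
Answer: sqrt(24437657029)/2533 ≈ 61.716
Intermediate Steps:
U(H, F) = F + H
s = 3808 (s = 238*16 = 3808)
Y = -2533 (Y = -2435 - (-14)*((5 + 5) - 17) = -2435 - (-14)*(10 - 17) = -2435 - (-14)*(-7) = -2435 - 1*98 = -2435 - 98 = -2533)
sqrt(-2049/Y + s) = sqrt(-2049/(-2533) + 3808) = sqrt(-2049*(-1/2533) + 3808) = sqrt(2049/2533 + 3808) = sqrt(9647713/2533) = sqrt(24437657029)/2533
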